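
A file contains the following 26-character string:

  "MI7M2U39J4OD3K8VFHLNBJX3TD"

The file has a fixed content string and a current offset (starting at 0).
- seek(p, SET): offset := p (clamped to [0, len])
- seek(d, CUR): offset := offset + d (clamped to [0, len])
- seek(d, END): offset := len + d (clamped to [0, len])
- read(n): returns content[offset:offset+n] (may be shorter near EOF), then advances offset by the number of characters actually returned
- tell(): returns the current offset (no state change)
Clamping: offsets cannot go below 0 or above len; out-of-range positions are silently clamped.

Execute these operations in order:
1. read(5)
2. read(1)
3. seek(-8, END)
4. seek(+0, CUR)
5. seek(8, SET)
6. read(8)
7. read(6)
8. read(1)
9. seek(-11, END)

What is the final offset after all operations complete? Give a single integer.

Answer: 15

Derivation:
After 1 (read(5)): returned 'MI7M2', offset=5
After 2 (read(1)): returned 'U', offset=6
After 3 (seek(-8, END)): offset=18
After 4 (seek(+0, CUR)): offset=18
After 5 (seek(8, SET)): offset=8
After 6 (read(8)): returned 'J4OD3K8V', offset=16
After 7 (read(6)): returned 'FHLNBJ', offset=22
After 8 (read(1)): returned 'X', offset=23
After 9 (seek(-11, END)): offset=15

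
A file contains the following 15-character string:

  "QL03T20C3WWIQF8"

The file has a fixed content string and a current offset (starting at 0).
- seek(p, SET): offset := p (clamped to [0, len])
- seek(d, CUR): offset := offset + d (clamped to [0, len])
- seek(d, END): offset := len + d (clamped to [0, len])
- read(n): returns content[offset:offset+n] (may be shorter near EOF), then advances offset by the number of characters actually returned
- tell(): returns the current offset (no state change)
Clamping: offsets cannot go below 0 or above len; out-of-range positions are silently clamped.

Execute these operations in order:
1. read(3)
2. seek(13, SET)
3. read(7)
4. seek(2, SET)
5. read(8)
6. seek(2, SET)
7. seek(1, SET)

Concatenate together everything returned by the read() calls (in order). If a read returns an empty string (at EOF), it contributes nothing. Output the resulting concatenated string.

Answer: QL0F803T20C3W

Derivation:
After 1 (read(3)): returned 'QL0', offset=3
After 2 (seek(13, SET)): offset=13
After 3 (read(7)): returned 'F8', offset=15
After 4 (seek(2, SET)): offset=2
After 5 (read(8)): returned '03T20C3W', offset=10
After 6 (seek(2, SET)): offset=2
After 7 (seek(1, SET)): offset=1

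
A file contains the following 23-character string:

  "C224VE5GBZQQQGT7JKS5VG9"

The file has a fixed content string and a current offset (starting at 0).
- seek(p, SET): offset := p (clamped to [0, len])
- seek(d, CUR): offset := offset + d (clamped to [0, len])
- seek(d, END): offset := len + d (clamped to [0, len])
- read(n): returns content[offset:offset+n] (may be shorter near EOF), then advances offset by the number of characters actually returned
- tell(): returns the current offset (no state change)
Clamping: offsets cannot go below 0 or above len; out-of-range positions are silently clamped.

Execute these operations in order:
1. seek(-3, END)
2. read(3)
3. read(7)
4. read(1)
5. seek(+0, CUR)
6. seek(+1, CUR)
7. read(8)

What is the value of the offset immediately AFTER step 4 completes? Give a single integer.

After 1 (seek(-3, END)): offset=20
After 2 (read(3)): returned 'VG9', offset=23
After 3 (read(7)): returned '', offset=23
After 4 (read(1)): returned '', offset=23

Answer: 23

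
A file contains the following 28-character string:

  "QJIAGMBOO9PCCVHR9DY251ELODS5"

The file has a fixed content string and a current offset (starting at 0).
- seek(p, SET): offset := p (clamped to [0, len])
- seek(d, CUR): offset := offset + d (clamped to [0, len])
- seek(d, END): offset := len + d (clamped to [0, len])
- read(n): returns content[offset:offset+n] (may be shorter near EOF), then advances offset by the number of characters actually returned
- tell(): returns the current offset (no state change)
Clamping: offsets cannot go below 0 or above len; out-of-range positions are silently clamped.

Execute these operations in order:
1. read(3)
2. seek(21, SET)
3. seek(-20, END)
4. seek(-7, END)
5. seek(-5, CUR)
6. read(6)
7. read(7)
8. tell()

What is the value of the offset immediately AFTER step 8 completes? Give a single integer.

Answer: 28

Derivation:
After 1 (read(3)): returned 'QJI', offset=3
After 2 (seek(21, SET)): offset=21
After 3 (seek(-20, END)): offset=8
After 4 (seek(-7, END)): offset=21
After 5 (seek(-5, CUR)): offset=16
After 6 (read(6)): returned '9DY251', offset=22
After 7 (read(7)): returned 'ELODS5', offset=28
After 8 (tell()): offset=28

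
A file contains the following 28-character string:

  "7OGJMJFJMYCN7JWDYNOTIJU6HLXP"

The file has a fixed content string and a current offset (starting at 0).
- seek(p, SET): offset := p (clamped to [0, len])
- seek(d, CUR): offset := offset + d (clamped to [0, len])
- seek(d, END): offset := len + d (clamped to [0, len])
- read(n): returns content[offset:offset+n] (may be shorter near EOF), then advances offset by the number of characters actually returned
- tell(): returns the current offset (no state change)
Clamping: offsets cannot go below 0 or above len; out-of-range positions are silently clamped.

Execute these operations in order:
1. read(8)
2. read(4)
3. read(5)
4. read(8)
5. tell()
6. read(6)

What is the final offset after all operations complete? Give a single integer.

Answer: 28

Derivation:
After 1 (read(8)): returned '7OGJMJFJ', offset=8
After 2 (read(4)): returned 'MYCN', offset=12
After 3 (read(5)): returned '7JWDY', offset=17
After 4 (read(8)): returned 'NOTIJU6H', offset=25
After 5 (tell()): offset=25
After 6 (read(6)): returned 'LXP', offset=28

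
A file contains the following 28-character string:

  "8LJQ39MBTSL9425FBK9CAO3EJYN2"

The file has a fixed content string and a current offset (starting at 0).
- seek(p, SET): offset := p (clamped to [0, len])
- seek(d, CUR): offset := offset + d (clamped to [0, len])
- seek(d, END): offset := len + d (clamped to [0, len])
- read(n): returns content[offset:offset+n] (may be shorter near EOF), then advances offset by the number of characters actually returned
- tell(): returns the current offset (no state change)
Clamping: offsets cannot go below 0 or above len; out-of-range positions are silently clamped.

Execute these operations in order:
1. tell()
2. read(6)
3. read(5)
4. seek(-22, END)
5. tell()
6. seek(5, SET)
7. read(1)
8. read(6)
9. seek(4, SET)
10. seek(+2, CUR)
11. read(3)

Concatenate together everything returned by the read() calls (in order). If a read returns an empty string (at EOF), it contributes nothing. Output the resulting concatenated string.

After 1 (tell()): offset=0
After 2 (read(6)): returned '8LJQ39', offset=6
After 3 (read(5)): returned 'MBTSL', offset=11
After 4 (seek(-22, END)): offset=6
After 5 (tell()): offset=6
After 6 (seek(5, SET)): offset=5
After 7 (read(1)): returned '9', offset=6
After 8 (read(6)): returned 'MBTSL9', offset=12
After 9 (seek(4, SET)): offset=4
After 10 (seek(+2, CUR)): offset=6
After 11 (read(3)): returned 'MBT', offset=9

Answer: 8LJQ39MBTSL9MBTSL9MBT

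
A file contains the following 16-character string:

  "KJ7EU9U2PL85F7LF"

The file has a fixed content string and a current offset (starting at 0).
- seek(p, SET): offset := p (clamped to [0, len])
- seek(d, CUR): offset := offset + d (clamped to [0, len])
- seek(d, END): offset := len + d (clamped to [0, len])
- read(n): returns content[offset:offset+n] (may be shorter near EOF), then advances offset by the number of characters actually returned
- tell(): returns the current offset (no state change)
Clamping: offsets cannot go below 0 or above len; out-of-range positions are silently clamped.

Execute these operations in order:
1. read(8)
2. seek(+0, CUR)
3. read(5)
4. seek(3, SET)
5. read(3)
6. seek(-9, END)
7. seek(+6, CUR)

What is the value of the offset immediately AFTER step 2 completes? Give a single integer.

After 1 (read(8)): returned 'KJ7EU9U2', offset=8
After 2 (seek(+0, CUR)): offset=8

Answer: 8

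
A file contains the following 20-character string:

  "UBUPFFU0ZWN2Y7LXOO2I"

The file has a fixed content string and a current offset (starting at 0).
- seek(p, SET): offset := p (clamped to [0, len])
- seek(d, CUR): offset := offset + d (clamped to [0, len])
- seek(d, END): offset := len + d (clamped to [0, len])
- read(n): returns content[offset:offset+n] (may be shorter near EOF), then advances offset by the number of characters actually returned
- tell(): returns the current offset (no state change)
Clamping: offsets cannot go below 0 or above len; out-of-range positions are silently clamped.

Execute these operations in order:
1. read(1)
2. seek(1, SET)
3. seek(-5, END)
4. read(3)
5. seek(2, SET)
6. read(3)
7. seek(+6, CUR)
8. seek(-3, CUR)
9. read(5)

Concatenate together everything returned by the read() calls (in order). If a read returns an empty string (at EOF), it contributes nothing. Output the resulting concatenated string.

After 1 (read(1)): returned 'U', offset=1
After 2 (seek(1, SET)): offset=1
After 3 (seek(-5, END)): offset=15
After 4 (read(3)): returned 'XOO', offset=18
After 5 (seek(2, SET)): offset=2
After 6 (read(3)): returned 'UPF', offset=5
After 7 (seek(+6, CUR)): offset=11
After 8 (seek(-3, CUR)): offset=8
After 9 (read(5)): returned 'ZWN2Y', offset=13

Answer: UXOOUPFZWN2Y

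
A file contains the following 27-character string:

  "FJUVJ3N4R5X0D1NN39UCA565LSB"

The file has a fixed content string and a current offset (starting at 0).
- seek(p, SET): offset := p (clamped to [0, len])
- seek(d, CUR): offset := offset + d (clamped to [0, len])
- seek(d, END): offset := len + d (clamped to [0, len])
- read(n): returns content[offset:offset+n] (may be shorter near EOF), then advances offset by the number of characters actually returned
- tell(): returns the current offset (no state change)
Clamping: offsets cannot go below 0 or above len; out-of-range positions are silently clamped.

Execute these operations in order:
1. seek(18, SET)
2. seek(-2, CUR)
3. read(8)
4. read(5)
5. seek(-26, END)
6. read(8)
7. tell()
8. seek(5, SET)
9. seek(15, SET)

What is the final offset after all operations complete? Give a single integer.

Answer: 15

Derivation:
After 1 (seek(18, SET)): offset=18
After 2 (seek(-2, CUR)): offset=16
After 3 (read(8)): returned '39UCA565', offset=24
After 4 (read(5)): returned 'LSB', offset=27
After 5 (seek(-26, END)): offset=1
After 6 (read(8)): returned 'JUVJ3N4R', offset=9
After 7 (tell()): offset=9
After 8 (seek(5, SET)): offset=5
After 9 (seek(15, SET)): offset=15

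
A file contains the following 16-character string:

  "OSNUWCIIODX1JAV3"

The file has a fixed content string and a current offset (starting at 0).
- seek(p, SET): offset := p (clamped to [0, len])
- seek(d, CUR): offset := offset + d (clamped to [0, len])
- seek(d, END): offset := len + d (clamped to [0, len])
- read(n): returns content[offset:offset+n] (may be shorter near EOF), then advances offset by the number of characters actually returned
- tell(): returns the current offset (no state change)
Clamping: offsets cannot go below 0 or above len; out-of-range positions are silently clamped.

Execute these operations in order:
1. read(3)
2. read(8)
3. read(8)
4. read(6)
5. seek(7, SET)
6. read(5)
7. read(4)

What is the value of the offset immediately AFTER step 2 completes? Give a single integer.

Answer: 11

Derivation:
After 1 (read(3)): returned 'OSN', offset=3
After 2 (read(8)): returned 'UWCIIODX', offset=11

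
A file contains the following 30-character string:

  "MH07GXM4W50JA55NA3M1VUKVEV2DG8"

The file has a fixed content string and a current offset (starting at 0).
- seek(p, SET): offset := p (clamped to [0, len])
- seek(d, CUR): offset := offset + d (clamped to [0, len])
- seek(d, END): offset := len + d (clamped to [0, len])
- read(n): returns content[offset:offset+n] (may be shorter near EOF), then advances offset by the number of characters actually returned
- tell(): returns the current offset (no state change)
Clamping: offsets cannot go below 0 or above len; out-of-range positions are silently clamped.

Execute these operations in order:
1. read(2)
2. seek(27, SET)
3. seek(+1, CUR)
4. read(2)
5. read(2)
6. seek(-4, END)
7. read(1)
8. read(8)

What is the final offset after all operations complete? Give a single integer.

After 1 (read(2)): returned 'MH', offset=2
After 2 (seek(27, SET)): offset=27
After 3 (seek(+1, CUR)): offset=28
After 4 (read(2)): returned 'G8', offset=30
After 5 (read(2)): returned '', offset=30
After 6 (seek(-4, END)): offset=26
After 7 (read(1)): returned '2', offset=27
After 8 (read(8)): returned 'DG8', offset=30

Answer: 30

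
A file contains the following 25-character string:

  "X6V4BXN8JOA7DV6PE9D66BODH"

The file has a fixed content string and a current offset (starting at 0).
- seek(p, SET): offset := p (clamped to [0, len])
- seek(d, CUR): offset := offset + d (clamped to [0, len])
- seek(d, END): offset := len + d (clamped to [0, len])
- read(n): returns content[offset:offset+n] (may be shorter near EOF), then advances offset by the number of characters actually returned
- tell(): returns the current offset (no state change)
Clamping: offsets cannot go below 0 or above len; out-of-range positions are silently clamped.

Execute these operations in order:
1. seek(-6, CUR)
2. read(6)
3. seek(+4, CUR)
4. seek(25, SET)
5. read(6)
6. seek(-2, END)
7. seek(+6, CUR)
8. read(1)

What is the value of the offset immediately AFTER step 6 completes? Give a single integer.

After 1 (seek(-6, CUR)): offset=0
After 2 (read(6)): returned 'X6V4BX', offset=6
After 3 (seek(+4, CUR)): offset=10
After 4 (seek(25, SET)): offset=25
After 5 (read(6)): returned '', offset=25
After 6 (seek(-2, END)): offset=23

Answer: 23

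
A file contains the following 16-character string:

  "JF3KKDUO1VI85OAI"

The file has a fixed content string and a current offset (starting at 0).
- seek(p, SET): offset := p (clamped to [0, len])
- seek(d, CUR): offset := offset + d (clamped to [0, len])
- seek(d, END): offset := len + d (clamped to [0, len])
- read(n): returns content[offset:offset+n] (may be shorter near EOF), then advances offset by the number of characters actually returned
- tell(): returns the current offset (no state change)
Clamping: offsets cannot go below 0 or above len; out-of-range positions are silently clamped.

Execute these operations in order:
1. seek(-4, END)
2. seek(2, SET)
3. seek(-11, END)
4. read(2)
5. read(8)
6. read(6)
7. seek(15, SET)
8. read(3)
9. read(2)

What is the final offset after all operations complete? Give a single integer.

After 1 (seek(-4, END)): offset=12
After 2 (seek(2, SET)): offset=2
After 3 (seek(-11, END)): offset=5
After 4 (read(2)): returned 'DU', offset=7
After 5 (read(8)): returned 'O1VI85OA', offset=15
After 6 (read(6)): returned 'I', offset=16
After 7 (seek(15, SET)): offset=15
After 8 (read(3)): returned 'I', offset=16
After 9 (read(2)): returned '', offset=16

Answer: 16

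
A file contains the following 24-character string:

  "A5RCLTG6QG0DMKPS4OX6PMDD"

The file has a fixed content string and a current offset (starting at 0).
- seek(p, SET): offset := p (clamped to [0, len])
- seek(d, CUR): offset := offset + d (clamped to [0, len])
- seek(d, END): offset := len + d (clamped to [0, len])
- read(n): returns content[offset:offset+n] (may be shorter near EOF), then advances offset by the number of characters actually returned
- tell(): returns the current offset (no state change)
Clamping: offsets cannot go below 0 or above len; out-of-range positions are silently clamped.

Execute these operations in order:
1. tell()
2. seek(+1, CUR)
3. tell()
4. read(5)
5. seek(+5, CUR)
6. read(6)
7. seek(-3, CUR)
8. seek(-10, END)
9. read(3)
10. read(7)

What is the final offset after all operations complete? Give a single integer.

After 1 (tell()): offset=0
After 2 (seek(+1, CUR)): offset=1
After 3 (tell()): offset=1
After 4 (read(5)): returned '5RCLT', offset=6
After 5 (seek(+5, CUR)): offset=11
After 6 (read(6)): returned 'DMKPS4', offset=17
After 7 (seek(-3, CUR)): offset=14
After 8 (seek(-10, END)): offset=14
After 9 (read(3)): returned 'PS4', offset=17
After 10 (read(7)): returned 'OX6PMDD', offset=24

Answer: 24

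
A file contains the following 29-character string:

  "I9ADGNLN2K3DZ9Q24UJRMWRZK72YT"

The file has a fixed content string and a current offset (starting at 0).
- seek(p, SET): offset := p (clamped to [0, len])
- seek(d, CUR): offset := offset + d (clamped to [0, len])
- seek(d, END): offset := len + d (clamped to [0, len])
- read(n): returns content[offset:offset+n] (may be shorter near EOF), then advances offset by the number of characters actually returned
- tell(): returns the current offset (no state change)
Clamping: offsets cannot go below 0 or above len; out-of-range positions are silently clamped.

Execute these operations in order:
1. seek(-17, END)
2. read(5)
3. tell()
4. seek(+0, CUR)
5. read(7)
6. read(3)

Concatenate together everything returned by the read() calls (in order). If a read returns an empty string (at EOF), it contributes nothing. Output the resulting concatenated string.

After 1 (seek(-17, END)): offset=12
After 2 (read(5)): returned 'Z9Q24', offset=17
After 3 (tell()): offset=17
After 4 (seek(+0, CUR)): offset=17
After 5 (read(7)): returned 'UJRMWRZ', offset=24
After 6 (read(3)): returned 'K72', offset=27

Answer: Z9Q24UJRMWRZK72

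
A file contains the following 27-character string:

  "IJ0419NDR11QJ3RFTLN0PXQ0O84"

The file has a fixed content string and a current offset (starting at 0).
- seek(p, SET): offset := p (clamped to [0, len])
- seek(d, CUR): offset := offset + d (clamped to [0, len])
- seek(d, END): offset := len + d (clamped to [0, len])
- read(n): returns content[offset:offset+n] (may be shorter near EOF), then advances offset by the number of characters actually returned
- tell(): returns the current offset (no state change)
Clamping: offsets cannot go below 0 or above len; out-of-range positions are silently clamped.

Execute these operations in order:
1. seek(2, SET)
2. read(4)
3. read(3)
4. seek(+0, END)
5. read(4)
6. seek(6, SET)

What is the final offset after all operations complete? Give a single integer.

After 1 (seek(2, SET)): offset=2
After 2 (read(4)): returned '0419', offset=6
After 3 (read(3)): returned 'NDR', offset=9
After 4 (seek(+0, END)): offset=27
After 5 (read(4)): returned '', offset=27
After 6 (seek(6, SET)): offset=6

Answer: 6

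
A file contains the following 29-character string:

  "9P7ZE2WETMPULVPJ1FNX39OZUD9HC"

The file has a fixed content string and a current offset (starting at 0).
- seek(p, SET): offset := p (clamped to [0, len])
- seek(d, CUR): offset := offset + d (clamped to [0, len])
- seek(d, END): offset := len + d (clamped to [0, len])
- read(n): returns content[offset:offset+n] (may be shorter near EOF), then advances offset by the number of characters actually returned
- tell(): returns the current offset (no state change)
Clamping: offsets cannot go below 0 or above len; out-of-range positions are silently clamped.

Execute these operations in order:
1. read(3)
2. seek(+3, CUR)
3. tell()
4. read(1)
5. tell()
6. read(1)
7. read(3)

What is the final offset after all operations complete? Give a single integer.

Answer: 11

Derivation:
After 1 (read(3)): returned '9P7', offset=3
After 2 (seek(+3, CUR)): offset=6
After 3 (tell()): offset=6
After 4 (read(1)): returned 'W', offset=7
After 5 (tell()): offset=7
After 6 (read(1)): returned 'E', offset=8
After 7 (read(3)): returned 'TMP', offset=11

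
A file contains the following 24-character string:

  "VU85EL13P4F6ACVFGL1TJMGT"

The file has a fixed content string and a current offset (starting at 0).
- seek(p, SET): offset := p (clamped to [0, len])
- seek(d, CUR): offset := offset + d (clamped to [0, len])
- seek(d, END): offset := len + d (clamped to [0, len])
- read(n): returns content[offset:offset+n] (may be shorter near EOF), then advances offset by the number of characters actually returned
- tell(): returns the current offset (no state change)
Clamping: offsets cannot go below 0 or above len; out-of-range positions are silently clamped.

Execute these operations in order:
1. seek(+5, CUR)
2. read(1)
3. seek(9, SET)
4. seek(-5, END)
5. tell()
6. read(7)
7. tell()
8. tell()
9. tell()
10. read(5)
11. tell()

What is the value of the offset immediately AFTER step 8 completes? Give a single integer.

After 1 (seek(+5, CUR)): offset=5
After 2 (read(1)): returned 'L', offset=6
After 3 (seek(9, SET)): offset=9
After 4 (seek(-5, END)): offset=19
After 5 (tell()): offset=19
After 6 (read(7)): returned 'TJMGT', offset=24
After 7 (tell()): offset=24
After 8 (tell()): offset=24

Answer: 24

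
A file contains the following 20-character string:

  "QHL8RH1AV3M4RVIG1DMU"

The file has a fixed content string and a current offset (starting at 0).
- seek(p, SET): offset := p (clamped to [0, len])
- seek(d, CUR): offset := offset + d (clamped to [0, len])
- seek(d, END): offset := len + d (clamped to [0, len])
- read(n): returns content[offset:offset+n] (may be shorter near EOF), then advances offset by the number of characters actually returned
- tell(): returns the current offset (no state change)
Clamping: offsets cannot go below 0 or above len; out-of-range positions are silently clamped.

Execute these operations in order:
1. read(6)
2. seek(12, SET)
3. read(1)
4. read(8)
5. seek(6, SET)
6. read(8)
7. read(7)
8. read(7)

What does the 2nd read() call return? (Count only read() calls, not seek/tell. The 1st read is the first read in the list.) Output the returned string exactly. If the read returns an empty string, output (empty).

After 1 (read(6)): returned 'QHL8RH', offset=6
After 2 (seek(12, SET)): offset=12
After 3 (read(1)): returned 'R', offset=13
After 4 (read(8)): returned 'VIG1DMU', offset=20
After 5 (seek(6, SET)): offset=6
After 6 (read(8)): returned '1AV3M4RV', offset=14
After 7 (read(7)): returned 'IG1DMU', offset=20
After 8 (read(7)): returned '', offset=20

Answer: R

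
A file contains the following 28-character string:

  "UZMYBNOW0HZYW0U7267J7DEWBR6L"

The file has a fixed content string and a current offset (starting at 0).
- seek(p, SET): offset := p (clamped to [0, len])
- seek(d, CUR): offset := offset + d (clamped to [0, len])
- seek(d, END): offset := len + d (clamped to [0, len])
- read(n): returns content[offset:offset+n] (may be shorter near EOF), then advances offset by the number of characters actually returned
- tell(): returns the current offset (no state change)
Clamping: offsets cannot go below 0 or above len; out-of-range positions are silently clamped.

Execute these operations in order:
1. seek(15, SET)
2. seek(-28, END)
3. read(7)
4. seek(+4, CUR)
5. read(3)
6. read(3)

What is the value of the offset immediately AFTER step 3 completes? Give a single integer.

Answer: 7

Derivation:
After 1 (seek(15, SET)): offset=15
After 2 (seek(-28, END)): offset=0
After 3 (read(7)): returned 'UZMYBNO', offset=7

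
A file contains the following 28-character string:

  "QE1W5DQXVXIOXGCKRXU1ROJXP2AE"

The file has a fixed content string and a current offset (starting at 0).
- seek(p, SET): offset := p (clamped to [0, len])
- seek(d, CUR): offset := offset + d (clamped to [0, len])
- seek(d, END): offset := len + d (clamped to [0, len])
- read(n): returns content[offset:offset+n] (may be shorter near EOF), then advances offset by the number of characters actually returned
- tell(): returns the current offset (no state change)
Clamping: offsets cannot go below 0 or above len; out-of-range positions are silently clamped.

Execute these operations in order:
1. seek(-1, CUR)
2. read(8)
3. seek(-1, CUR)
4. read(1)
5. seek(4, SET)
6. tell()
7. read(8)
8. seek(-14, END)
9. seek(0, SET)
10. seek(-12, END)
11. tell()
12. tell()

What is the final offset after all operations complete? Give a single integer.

Answer: 16

Derivation:
After 1 (seek(-1, CUR)): offset=0
After 2 (read(8)): returned 'QE1W5DQX', offset=8
After 3 (seek(-1, CUR)): offset=7
After 4 (read(1)): returned 'X', offset=8
After 5 (seek(4, SET)): offset=4
After 6 (tell()): offset=4
After 7 (read(8)): returned '5DQXVXIO', offset=12
After 8 (seek(-14, END)): offset=14
After 9 (seek(0, SET)): offset=0
After 10 (seek(-12, END)): offset=16
After 11 (tell()): offset=16
After 12 (tell()): offset=16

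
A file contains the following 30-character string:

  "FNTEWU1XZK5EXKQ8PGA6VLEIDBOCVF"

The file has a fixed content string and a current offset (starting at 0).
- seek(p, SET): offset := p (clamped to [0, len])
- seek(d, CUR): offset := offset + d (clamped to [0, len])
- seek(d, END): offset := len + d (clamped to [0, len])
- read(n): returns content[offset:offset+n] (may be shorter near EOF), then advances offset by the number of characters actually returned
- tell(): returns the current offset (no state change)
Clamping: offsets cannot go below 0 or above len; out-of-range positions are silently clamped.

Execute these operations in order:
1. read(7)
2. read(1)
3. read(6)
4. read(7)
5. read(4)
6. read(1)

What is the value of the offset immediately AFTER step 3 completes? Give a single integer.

Answer: 14

Derivation:
After 1 (read(7)): returned 'FNTEWU1', offset=7
After 2 (read(1)): returned 'X', offset=8
After 3 (read(6)): returned 'ZK5EXK', offset=14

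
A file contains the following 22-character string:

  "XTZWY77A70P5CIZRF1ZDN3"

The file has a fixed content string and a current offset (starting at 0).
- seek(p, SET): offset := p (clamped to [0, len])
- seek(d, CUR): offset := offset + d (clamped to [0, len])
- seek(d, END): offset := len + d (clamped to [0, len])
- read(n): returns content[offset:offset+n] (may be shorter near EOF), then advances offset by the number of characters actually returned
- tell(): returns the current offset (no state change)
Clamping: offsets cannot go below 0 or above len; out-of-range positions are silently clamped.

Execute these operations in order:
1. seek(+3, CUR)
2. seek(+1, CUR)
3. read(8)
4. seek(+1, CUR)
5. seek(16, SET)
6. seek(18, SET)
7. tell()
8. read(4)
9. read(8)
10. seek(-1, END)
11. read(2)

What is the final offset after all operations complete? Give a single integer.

After 1 (seek(+3, CUR)): offset=3
After 2 (seek(+1, CUR)): offset=4
After 3 (read(8)): returned 'Y77A70P5', offset=12
After 4 (seek(+1, CUR)): offset=13
After 5 (seek(16, SET)): offset=16
After 6 (seek(18, SET)): offset=18
After 7 (tell()): offset=18
After 8 (read(4)): returned 'ZDN3', offset=22
After 9 (read(8)): returned '', offset=22
After 10 (seek(-1, END)): offset=21
After 11 (read(2)): returned '3', offset=22

Answer: 22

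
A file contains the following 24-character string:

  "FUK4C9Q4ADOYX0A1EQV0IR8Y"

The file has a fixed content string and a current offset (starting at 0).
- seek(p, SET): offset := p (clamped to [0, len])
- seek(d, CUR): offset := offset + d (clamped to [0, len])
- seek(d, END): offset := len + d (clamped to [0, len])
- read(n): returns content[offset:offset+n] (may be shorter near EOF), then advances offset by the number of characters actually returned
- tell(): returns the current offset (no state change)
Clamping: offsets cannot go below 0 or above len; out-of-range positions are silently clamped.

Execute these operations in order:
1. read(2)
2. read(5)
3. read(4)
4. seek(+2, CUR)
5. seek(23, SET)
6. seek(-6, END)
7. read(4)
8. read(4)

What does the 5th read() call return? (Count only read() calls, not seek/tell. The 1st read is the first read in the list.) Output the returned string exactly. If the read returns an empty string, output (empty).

Answer: 8Y

Derivation:
After 1 (read(2)): returned 'FU', offset=2
After 2 (read(5)): returned 'K4C9Q', offset=7
After 3 (read(4)): returned '4ADO', offset=11
After 4 (seek(+2, CUR)): offset=13
After 5 (seek(23, SET)): offset=23
After 6 (seek(-6, END)): offset=18
After 7 (read(4)): returned 'V0IR', offset=22
After 8 (read(4)): returned '8Y', offset=24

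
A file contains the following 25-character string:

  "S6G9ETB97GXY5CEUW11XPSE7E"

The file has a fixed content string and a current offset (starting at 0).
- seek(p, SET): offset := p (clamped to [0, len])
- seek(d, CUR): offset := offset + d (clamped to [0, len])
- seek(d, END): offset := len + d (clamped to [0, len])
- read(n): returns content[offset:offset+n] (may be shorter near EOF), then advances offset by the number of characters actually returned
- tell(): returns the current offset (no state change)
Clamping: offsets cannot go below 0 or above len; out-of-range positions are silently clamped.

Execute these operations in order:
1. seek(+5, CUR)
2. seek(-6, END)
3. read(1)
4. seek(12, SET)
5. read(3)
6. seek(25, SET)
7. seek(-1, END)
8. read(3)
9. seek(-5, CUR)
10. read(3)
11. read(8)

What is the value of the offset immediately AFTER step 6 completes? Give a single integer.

After 1 (seek(+5, CUR)): offset=5
After 2 (seek(-6, END)): offset=19
After 3 (read(1)): returned 'X', offset=20
After 4 (seek(12, SET)): offset=12
After 5 (read(3)): returned '5CE', offset=15
After 6 (seek(25, SET)): offset=25

Answer: 25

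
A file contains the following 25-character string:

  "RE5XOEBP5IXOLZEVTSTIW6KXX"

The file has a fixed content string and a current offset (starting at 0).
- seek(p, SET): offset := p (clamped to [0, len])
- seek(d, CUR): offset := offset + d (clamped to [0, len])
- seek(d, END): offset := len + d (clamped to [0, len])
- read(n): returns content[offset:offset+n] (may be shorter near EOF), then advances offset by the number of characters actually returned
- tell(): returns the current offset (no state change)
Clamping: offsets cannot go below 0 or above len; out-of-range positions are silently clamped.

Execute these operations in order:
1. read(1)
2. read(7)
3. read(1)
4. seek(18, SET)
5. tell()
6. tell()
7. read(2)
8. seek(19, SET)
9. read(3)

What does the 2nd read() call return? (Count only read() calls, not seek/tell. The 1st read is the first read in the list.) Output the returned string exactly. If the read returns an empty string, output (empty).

Answer: E5XOEBP

Derivation:
After 1 (read(1)): returned 'R', offset=1
After 2 (read(7)): returned 'E5XOEBP', offset=8
After 3 (read(1)): returned '5', offset=9
After 4 (seek(18, SET)): offset=18
After 5 (tell()): offset=18
After 6 (tell()): offset=18
After 7 (read(2)): returned 'TI', offset=20
After 8 (seek(19, SET)): offset=19
After 9 (read(3)): returned 'IW6', offset=22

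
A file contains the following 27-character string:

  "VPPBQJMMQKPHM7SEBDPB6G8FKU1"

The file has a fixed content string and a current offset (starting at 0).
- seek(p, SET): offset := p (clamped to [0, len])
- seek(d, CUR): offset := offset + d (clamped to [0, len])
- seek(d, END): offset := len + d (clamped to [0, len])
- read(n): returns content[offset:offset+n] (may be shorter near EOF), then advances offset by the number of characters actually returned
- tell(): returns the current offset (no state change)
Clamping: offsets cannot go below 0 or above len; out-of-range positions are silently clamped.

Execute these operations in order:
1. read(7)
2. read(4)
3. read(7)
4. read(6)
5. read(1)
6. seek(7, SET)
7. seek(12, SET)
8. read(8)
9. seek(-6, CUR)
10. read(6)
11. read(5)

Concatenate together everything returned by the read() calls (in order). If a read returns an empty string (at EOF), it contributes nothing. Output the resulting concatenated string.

After 1 (read(7)): returned 'VPPBQJM', offset=7
After 2 (read(4)): returned 'MQKP', offset=11
After 3 (read(7)): returned 'HM7SEBD', offset=18
After 4 (read(6)): returned 'PB6G8F', offset=24
After 5 (read(1)): returned 'K', offset=25
After 6 (seek(7, SET)): offset=7
After 7 (seek(12, SET)): offset=12
After 8 (read(8)): returned 'M7SEBDPB', offset=20
After 9 (seek(-6, CUR)): offset=14
After 10 (read(6)): returned 'SEBDPB', offset=20
After 11 (read(5)): returned '6G8FK', offset=25

Answer: VPPBQJMMQKPHM7SEBDPB6G8FKM7SEBDPBSEBDPB6G8FK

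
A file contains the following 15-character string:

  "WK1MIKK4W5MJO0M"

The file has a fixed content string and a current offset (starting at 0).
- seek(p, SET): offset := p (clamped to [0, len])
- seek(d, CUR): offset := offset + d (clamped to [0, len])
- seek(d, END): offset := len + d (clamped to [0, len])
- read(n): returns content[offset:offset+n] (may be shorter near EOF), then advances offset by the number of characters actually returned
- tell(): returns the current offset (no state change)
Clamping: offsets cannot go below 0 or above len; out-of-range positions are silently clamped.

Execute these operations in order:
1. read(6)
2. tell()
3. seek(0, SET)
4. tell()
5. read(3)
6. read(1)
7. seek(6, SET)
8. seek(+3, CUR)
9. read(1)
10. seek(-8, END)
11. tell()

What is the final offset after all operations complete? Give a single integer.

After 1 (read(6)): returned 'WK1MIK', offset=6
After 2 (tell()): offset=6
After 3 (seek(0, SET)): offset=0
After 4 (tell()): offset=0
After 5 (read(3)): returned 'WK1', offset=3
After 6 (read(1)): returned 'M', offset=4
After 7 (seek(6, SET)): offset=6
After 8 (seek(+3, CUR)): offset=9
After 9 (read(1)): returned '5', offset=10
After 10 (seek(-8, END)): offset=7
After 11 (tell()): offset=7

Answer: 7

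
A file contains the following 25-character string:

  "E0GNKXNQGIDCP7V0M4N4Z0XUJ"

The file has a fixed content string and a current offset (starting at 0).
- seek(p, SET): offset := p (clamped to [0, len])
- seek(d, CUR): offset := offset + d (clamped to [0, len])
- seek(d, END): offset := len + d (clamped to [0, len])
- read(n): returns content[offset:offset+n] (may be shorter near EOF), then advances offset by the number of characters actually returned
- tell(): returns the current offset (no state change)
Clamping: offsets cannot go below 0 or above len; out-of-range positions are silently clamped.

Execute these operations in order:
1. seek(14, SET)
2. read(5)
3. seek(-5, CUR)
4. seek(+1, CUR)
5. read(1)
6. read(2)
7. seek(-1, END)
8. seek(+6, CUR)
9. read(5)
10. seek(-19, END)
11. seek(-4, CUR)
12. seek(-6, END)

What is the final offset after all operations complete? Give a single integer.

After 1 (seek(14, SET)): offset=14
After 2 (read(5)): returned 'V0M4N', offset=19
After 3 (seek(-5, CUR)): offset=14
After 4 (seek(+1, CUR)): offset=15
After 5 (read(1)): returned '0', offset=16
After 6 (read(2)): returned 'M4', offset=18
After 7 (seek(-1, END)): offset=24
After 8 (seek(+6, CUR)): offset=25
After 9 (read(5)): returned '', offset=25
After 10 (seek(-19, END)): offset=6
After 11 (seek(-4, CUR)): offset=2
After 12 (seek(-6, END)): offset=19

Answer: 19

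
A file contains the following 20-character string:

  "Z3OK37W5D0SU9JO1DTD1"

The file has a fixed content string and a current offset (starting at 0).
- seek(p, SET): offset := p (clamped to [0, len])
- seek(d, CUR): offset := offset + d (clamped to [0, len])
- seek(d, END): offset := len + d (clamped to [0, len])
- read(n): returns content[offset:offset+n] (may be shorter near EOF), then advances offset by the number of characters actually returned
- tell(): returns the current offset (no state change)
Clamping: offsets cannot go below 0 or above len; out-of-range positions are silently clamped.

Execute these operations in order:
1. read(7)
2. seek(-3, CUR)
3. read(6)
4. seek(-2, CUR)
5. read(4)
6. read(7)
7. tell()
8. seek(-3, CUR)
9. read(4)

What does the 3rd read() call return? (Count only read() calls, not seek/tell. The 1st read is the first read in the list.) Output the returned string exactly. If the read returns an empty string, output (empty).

Answer: D0SU

Derivation:
After 1 (read(7)): returned 'Z3OK37W', offset=7
After 2 (seek(-3, CUR)): offset=4
After 3 (read(6)): returned '37W5D0', offset=10
After 4 (seek(-2, CUR)): offset=8
After 5 (read(4)): returned 'D0SU', offset=12
After 6 (read(7)): returned '9JO1DTD', offset=19
After 7 (tell()): offset=19
After 8 (seek(-3, CUR)): offset=16
After 9 (read(4)): returned 'DTD1', offset=20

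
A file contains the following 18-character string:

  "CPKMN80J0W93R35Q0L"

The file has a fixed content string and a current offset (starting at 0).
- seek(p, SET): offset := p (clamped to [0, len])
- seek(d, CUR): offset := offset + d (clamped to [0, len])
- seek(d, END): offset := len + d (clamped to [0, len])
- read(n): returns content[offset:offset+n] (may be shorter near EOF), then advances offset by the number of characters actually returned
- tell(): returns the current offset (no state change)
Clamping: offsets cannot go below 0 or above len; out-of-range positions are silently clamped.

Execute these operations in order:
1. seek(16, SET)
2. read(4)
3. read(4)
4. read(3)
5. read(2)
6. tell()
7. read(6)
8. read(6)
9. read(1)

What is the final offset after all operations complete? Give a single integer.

Answer: 18

Derivation:
After 1 (seek(16, SET)): offset=16
After 2 (read(4)): returned '0L', offset=18
After 3 (read(4)): returned '', offset=18
After 4 (read(3)): returned '', offset=18
After 5 (read(2)): returned '', offset=18
After 6 (tell()): offset=18
After 7 (read(6)): returned '', offset=18
After 8 (read(6)): returned '', offset=18
After 9 (read(1)): returned '', offset=18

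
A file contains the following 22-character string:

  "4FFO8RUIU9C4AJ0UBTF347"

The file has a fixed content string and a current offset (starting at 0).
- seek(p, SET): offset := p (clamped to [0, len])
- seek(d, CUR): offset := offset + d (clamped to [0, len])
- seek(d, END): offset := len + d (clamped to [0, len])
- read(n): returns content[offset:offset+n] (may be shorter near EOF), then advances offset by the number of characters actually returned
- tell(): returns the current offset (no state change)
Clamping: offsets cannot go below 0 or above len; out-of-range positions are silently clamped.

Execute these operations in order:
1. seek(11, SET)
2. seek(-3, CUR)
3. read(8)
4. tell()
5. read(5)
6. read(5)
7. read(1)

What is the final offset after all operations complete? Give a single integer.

After 1 (seek(11, SET)): offset=11
After 2 (seek(-3, CUR)): offset=8
After 3 (read(8)): returned 'U9C4AJ0U', offset=16
After 4 (tell()): offset=16
After 5 (read(5)): returned 'BTF34', offset=21
After 6 (read(5)): returned '7', offset=22
After 7 (read(1)): returned '', offset=22

Answer: 22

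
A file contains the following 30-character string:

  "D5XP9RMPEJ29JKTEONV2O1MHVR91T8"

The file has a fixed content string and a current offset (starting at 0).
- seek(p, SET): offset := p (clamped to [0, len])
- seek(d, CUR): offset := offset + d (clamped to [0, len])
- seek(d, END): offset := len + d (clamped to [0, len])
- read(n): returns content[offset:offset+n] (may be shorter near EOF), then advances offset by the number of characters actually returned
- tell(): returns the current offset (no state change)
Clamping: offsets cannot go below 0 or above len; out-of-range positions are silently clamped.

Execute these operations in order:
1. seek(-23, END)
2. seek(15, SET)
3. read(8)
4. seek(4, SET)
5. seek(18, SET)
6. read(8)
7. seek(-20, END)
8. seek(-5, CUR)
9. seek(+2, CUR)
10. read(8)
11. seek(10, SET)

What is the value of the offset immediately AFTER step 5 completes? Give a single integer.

Answer: 18

Derivation:
After 1 (seek(-23, END)): offset=7
After 2 (seek(15, SET)): offset=15
After 3 (read(8)): returned 'EONV2O1M', offset=23
After 4 (seek(4, SET)): offset=4
After 5 (seek(18, SET)): offset=18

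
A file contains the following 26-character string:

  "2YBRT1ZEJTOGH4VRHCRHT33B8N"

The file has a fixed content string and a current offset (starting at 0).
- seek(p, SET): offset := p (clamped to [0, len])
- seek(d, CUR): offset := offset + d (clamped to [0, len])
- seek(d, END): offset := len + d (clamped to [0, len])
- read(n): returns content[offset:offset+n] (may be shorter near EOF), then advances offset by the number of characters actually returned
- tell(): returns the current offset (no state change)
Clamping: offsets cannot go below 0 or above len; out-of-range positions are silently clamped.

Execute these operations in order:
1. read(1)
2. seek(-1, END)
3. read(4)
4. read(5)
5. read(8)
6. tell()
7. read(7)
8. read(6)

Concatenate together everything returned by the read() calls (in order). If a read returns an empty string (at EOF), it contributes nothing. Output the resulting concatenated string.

After 1 (read(1)): returned '2', offset=1
After 2 (seek(-1, END)): offset=25
After 3 (read(4)): returned 'N', offset=26
After 4 (read(5)): returned '', offset=26
After 5 (read(8)): returned '', offset=26
After 6 (tell()): offset=26
After 7 (read(7)): returned '', offset=26
After 8 (read(6)): returned '', offset=26

Answer: 2N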